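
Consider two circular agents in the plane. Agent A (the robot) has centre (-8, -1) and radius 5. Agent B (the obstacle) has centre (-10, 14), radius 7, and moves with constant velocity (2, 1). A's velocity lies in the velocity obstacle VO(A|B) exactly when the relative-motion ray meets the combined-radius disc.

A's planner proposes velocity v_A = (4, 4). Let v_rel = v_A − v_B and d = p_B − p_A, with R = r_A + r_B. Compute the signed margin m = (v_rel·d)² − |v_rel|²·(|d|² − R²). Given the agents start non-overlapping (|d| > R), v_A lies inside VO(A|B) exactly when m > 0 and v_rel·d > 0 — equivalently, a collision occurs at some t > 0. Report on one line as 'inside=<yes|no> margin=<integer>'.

d = (-2, 15),  |d|² = 229;  R = 5+7 = 12,  c = 229−12² = 85
v_rel = (2, 3),  |v_rel|² = 13;  v_rel·d = (2)·(-2) + (3)·(15) = 41
13·t² − 82·t + 85 = 0  ⇒  m = 41² − 13·85 = 576
m = 576 > 0,  v_rel·d = 41 > 0  ⇒  inside

inside=yes margin=576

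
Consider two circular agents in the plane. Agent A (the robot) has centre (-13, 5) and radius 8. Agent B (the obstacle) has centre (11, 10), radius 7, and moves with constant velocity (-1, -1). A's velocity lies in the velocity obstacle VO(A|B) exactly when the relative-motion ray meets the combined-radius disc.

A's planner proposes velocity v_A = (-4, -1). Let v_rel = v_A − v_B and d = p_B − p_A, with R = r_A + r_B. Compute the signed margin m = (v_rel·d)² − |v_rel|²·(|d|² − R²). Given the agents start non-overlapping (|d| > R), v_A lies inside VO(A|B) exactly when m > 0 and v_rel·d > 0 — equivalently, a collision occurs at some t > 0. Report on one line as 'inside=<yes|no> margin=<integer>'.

d = (24, 5),  |d|² = 601;  R = 8+7 = 15,  c = 601−15² = 376
v_rel = (-3, 0),  |v_rel|² = 9;  v_rel·d = (-3)·(24) + (0)·(5) = -72
9·t² + 144·t + 376 = 0  ⇒  m = (-72)² − 9·376 = 1800
m = 1800 > 0,  v_rel·d = -72 < 0  ⇒  outside

inside=no margin=1800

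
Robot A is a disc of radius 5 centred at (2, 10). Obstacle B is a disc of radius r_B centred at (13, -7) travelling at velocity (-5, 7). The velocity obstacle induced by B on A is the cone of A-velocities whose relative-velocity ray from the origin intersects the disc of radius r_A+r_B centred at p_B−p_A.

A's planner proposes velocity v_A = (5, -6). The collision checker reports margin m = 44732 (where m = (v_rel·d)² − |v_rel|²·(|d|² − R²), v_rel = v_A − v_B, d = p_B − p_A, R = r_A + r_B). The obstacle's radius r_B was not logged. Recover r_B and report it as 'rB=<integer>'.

m = 44732
d = (11, -17);  v_rel = (10, -13),  |v_rel|² = 269
v_rel×d = (10)·(-17) − (-13)·(11) = -27
since m = R²·269 − (-27)²:  R² = (729 + 44732) / 269 = 169
R = √169 = 13  ⇒  r_B = 13 − 5 = 8

rB=8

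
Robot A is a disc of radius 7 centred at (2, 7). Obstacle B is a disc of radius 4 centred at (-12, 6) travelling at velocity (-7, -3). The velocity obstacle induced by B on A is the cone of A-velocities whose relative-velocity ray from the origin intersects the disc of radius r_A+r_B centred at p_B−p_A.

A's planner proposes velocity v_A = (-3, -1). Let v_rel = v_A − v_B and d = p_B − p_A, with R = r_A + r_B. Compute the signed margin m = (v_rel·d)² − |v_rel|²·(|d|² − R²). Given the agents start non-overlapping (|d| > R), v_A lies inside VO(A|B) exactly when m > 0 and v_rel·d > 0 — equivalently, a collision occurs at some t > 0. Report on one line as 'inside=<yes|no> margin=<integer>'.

d = (-14, -1),  |d|² = 197;  R = 7+4 = 11,  c = 197−11² = 76
v_rel = (4, 2),  |v_rel|² = 20;  v_rel·d = (4)·(-14) + (2)·(-1) = -58
20·t² + 116·t + 76 = 0  ⇒  m = (-58)² − 20·76 = 1844
m = 1844 > 0,  v_rel·d = -58 < 0  ⇒  outside

inside=no margin=1844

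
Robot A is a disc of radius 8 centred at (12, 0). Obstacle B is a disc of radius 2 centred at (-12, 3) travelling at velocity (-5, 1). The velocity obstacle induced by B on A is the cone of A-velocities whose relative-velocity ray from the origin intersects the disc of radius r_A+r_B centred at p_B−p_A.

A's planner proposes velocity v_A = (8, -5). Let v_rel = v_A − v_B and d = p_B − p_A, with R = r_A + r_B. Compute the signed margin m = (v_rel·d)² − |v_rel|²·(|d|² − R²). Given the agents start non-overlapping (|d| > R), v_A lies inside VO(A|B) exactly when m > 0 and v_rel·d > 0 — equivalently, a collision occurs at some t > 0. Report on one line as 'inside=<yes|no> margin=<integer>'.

d = (-24, 3),  |d|² = 585;  R = 8+2 = 10,  c = 585−10² = 485
v_rel = (13, -6),  |v_rel|² = 205;  v_rel·d = (13)·(-24) + (-6)·(3) = -330
205·t² + 660·t + 485 = 0  ⇒  m = (-330)² − 205·485 = 9475
m = 9475 > 0,  v_rel·d = -330 < 0  ⇒  outside

inside=no margin=9475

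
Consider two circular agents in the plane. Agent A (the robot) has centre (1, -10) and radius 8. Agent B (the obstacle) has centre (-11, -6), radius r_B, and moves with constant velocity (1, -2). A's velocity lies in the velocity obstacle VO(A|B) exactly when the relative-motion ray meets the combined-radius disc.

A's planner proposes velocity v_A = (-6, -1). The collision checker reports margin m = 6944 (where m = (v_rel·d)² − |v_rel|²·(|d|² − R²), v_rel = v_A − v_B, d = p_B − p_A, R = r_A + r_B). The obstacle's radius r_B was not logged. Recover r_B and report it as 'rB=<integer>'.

m = 6944
d = (-12, 4);  v_rel = (-7, 1),  |v_rel|² = 50
v_rel×d = (-7)·(4) − (1)·(-12) = -16
since m = R²·50 − (-16)²:  R² = (256 + 6944) / 50 = 144
R = √144 = 12  ⇒  r_B = 12 − 8 = 4

rB=4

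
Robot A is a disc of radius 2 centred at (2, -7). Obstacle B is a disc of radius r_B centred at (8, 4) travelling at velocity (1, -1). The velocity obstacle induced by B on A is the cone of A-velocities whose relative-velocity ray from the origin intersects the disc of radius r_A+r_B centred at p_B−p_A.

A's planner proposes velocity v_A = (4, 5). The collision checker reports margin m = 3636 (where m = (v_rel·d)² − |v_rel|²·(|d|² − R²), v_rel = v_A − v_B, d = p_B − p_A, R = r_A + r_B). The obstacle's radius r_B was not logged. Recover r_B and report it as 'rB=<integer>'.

m = 3636
d = (6, 11);  v_rel = (3, 6),  |v_rel|² = 45
v_rel×d = (3)·(11) − (6)·(6) = -3
since m = R²·45 − (-3)²:  R² = (9 + 3636) / 45 = 81
R = √81 = 9  ⇒  r_B = 9 − 2 = 7

rB=7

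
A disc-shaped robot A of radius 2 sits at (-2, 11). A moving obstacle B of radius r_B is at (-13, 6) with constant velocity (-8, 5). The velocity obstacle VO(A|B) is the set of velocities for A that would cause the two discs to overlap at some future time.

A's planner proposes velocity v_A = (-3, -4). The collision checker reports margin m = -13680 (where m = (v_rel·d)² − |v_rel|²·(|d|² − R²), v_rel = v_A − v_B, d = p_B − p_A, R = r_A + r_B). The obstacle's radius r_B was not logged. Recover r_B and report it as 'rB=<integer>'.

m = -13680
d = (-11, -5);  v_rel = (5, -9),  |v_rel|² = 106
v_rel×d = (5)·(-5) − (-9)·(-11) = -124
since m = R²·106 − (-124)²:  R² = (15376 + -13680) / 106 = 16
R = √16 = 4  ⇒  r_B = 4 − 2 = 2

rB=2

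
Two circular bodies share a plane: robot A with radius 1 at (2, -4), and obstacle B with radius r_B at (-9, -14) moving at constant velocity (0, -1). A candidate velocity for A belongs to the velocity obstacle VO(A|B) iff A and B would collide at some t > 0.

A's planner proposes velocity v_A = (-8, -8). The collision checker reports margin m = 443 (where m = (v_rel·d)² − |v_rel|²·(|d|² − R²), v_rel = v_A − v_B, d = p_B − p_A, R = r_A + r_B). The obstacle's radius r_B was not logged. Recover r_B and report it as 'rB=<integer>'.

m = 443
d = (-11, -10);  v_rel = (-8, -7),  |v_rel|² = 113
v_rel×d = (-8)·(-10) − (-7)·(-11) = 3
since m = R²·113 − 3²:  R² = (9 + 443) / 113 = 4
R = √4 = 2  ⇒  r_B = 2 − 1 = 1

rB=1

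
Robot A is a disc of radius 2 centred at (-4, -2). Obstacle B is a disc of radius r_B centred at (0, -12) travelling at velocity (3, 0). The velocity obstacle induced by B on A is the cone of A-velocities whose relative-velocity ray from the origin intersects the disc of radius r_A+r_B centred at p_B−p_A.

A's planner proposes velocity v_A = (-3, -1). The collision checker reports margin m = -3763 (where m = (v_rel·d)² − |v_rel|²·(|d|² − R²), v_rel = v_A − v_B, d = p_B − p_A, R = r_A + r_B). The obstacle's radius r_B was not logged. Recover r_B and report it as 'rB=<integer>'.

m = -3763
d = (4, -10);  v_rel = (-6, -1),  |v_rel|² = 37
v_rel×d = (-6)·(-10) − (-1)·(4) = 64
since m = R²·37 − 64²:  R² = (4096 + -3763) / 37 = 9
R = √9 = 3  ⇒  r_B = 3 − 2 = 1

rB=1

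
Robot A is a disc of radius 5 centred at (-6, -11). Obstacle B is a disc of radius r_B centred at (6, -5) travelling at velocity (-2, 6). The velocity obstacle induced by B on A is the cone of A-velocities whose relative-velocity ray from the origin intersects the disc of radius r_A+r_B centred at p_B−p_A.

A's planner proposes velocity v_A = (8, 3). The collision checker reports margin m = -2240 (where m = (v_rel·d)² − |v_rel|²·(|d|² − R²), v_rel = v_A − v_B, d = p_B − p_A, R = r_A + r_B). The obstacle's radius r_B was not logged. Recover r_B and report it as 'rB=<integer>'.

m = -2240
d = (12, 6);  v_rel = (10, -3),  |v_rel|² = 109
v_rel×d = (10)·(6) − (-3)·(12) = 96
since m = R²·109 − 96²:  R² = (9216 + -2240) / 109 = 64
R = √64 = 8  ⇒  r_B = 8 − 5 = 3

rB=3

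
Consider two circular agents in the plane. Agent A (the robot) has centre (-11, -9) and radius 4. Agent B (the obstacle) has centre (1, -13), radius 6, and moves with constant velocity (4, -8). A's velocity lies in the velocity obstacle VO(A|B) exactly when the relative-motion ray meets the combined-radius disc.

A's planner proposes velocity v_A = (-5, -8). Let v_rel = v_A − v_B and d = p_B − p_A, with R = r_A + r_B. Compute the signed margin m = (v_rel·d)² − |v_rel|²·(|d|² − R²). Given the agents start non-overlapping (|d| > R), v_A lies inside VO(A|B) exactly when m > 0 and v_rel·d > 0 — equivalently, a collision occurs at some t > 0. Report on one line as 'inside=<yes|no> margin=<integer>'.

d = (12, -4),  |d|² = 160;  R = 4+6 = 10,  c = 160−10² = 60
v_rel = (-9, 0),  |v_rel|² = 81;  v_rel·d = (-9)·(12) + (0)·(-4) = -108
81·t² + 216·t + 60 = 0  ⇒  m = (-108)² − 81·60 = 6804
m = 6804 > 0,  v_rel·d = -108 < 0  ⇒  outside

inside=no margin=6804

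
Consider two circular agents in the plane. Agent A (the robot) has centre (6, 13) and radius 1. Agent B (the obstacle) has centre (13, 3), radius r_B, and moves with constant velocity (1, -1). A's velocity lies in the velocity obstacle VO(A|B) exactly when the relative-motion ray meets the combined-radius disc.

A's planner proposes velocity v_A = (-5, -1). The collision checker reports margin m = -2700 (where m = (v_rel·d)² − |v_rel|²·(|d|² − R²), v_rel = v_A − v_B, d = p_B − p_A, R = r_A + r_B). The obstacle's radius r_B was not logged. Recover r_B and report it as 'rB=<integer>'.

m = -2700
d = (7, -10);  v_rel = (-6, 0),  |v_rel|² = 36
v_rel×d = (-6)·(-10) − (0)·(7) = 60
since m = R²·36 − 60²:  R² = (3600 + -2700) / 36 = 25
R = √25 = 5  ⇒  r_B = 5 − 1 = 4

rB=4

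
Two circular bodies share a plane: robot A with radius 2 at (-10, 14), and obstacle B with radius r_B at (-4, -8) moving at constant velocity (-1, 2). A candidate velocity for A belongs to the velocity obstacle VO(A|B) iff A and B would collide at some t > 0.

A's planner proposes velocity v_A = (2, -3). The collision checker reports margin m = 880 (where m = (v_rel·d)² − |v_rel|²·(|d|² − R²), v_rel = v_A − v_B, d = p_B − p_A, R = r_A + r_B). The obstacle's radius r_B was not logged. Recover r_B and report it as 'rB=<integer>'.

m = 880
d = (6, -22);  v_rel = (3, -5),  |v_rel|² = 34
v_rel×d = (3)·(-22) − (-5)·(6) = -36
since m = R²·34 − (-36)²:  R² = (1296 + 880) / 34 = 64
R = √64 = 8  ⇒  r_B = 8 − 2 = 6

rB=6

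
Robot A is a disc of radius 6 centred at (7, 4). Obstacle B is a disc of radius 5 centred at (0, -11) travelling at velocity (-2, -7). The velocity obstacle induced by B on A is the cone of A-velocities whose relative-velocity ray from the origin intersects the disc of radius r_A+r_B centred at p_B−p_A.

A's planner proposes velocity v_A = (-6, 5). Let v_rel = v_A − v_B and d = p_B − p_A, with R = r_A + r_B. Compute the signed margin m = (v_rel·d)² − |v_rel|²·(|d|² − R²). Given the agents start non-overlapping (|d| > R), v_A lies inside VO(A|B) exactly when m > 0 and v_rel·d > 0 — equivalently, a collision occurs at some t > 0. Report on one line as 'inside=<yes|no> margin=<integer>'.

d = (-7, -15),  |d|² = 274;  R = 6+5 = 11,  c = 274−11² = 153
v_rel = (-4, 12),  |v_rel|² = 160;  v_rel·d = (-4)·(-7) + (12)·(-15) = -152
160·t² + 304·t + 153 = 0  ⇒  m = (-152)² − 160·153 = -1376
m = -1376 < 0,  v_rel·d = -152 < 0  ⇒  outside

inside=no margin=-1376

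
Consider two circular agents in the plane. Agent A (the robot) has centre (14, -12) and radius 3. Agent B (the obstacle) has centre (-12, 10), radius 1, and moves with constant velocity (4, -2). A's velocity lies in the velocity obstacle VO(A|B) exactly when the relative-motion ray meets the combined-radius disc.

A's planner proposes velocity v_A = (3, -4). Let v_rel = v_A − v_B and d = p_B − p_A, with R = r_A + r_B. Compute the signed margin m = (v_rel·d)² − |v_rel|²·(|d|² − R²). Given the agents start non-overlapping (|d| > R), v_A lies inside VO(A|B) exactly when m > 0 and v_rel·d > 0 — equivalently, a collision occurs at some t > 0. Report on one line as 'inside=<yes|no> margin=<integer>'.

d = (-26, 22),  |d|² = 1160;  R = 3+1 = 4,  c = 1160−4² = 1144
v_rel = (-1, -2),  |v_rel|² = 5;  v_rel·d = (-1)·(-26) + (-2)·(22) = -18
5·t² + 36·t + 1144 = 0  ⇒  m = (-18)² − 5·1144 = -5396
m = -5396 < 0,  v_rel·d = -18 < 0  ⇒  outside

inside=no margin=-5396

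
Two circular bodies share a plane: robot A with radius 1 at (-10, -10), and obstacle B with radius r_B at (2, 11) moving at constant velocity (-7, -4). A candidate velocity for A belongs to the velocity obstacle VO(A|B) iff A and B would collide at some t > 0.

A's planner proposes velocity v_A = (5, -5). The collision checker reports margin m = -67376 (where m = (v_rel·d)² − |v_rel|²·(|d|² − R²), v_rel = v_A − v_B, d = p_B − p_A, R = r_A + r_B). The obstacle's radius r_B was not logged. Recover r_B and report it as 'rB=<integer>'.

m = -67376
d = (12, 21);  v_rel = (12, -1),  |v_rel|² = 145
v_rel×d = (12)·(21) − (-1)·(12) = 264
since m = R²·145 − 264²:  R² = (69696 + -67376) / 145 = 16
R = √16 = 4  ⇒  r_B = 4 − 1 = 3

rB=3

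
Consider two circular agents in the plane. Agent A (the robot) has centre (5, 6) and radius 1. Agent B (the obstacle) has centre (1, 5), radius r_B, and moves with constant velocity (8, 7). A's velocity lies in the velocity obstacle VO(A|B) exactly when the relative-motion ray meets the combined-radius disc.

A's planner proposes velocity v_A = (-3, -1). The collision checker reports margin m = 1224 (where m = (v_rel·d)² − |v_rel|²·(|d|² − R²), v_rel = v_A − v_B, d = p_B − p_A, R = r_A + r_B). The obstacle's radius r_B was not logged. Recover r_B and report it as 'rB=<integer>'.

m = 1224
d = (-4, -1);  v_rel = (-11, -8),  |v_rel|² = 185
v_rel×d = (-11)·(-1) − (-8)·(-4) = -21
since m = R²·185 − (-21)²:  R² = (441 + 1224) / 185 = 9
R = √9 = 3  ⇒  r_B = 3 − 1 = 2

rB=2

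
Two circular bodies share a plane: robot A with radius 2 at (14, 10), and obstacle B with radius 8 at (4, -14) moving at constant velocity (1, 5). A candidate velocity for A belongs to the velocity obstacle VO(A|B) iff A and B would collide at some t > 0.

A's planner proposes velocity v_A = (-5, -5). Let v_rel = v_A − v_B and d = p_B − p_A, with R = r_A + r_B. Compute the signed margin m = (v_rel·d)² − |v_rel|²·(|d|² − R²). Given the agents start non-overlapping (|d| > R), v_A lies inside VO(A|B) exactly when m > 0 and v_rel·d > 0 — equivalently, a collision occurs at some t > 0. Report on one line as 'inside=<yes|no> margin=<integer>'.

d = (-10, -24),  |d|² = 676;  R = 2+8 = 10,  c = 676−10² = 576
v_rel = (-6, -10),  |v_rel|² = 136;  v_rel·d = (-6)·(-10) + (-10)·(-24) = 300
136·t² − 600·t + 576 = 0  ⇒  m = 300² − 136·576 = 11664
m = 11664 > 0,  v_rel·d = 300 > 0  ⇒  inside

inside=yes margin=11664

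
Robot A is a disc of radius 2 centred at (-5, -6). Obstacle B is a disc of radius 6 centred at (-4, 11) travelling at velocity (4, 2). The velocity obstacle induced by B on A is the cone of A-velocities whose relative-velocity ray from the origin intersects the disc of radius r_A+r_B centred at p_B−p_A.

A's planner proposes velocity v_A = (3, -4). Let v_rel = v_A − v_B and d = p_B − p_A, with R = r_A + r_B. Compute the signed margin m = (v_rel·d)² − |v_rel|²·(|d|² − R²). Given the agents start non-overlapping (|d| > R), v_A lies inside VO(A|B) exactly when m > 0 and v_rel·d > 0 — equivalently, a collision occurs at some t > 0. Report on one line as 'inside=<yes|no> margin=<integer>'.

d = (1, 17),  |d|² = 290;  R = 2+6 = 8,  c = 290−8² = 226
v_rel = (-1, -6),  |v_rel|² = 37;  v_rel·d = (-1)·(1) + (-6)·(17) = -103
37·t² + 206·t + 226 = 0  ⇒  m = (-103)² − 37·226 = 2247
m = 2247 > 0,  v_rel·d = -103 < 0  ⇒  outside

inside=no margin=2247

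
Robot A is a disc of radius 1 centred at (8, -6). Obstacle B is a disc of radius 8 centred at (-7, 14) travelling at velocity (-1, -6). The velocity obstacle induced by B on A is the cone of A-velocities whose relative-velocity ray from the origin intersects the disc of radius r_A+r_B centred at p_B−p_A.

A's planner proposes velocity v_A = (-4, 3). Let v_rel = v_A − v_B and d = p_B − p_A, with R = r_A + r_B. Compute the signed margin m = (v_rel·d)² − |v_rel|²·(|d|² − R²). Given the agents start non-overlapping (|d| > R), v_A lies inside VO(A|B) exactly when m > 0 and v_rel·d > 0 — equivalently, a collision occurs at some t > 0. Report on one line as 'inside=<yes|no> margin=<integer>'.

d = (-15, 20),  |d|² = 625;  R = 1+8 = 9,  c = 625−9² = 544
v_rel = (-3, 9),  |v_rel|² = 90;  v_rel·d = (-3)·(-15) + (9)·(20) = 225
90·t² − 450·t + 544 = 0  ⇒  m = 225² − 90·544 = 1665
m = 1665 > 0,  v_rel·d = 225 > 0  ⇒  inside

inside=yes margin=1665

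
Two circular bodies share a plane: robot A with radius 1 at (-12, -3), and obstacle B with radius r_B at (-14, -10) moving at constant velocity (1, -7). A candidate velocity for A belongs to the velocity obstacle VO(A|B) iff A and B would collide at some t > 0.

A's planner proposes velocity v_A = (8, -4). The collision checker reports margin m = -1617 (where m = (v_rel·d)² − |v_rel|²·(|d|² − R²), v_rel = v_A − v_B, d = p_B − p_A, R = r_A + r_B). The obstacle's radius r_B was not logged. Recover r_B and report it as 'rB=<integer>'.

m = -1617
d = (-2, -7);  v_rel = (7, 3),  |v_rel|² = 58
v_rel×d = (7)·(-7) − (3)·(-2) = -43
since m = R²·58 − (-43)²:  R² = (1849 + -1617) / 58 = 4
R = √4 = 2  ⇒  r_B = 2 − 1 = 1

rB=1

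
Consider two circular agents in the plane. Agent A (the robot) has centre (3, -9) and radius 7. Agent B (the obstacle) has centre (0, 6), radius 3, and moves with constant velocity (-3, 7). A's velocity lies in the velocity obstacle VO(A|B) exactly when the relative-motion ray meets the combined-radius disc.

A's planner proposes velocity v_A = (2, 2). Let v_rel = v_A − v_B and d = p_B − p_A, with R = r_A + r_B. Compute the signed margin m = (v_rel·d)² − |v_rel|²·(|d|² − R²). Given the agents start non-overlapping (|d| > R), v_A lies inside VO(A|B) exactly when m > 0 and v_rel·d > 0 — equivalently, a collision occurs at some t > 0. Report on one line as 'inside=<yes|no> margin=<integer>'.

d = (-3, 15),  |d|² = 234;  R = 7+3 = 10,  c = 234−10² = 134
v_rel = (5, -5),  |v_rel|² = 50;  v_rel·d = (5)·(-3) + (-5)·(15) = -90
50·t² + 180·t + 134 = 0  ⇒  m = (-90)² − 50·134 = 1400
m = 1400 > 0,  v_rel·d = -90 < 0  ⇒  outside

inside=no margin=1400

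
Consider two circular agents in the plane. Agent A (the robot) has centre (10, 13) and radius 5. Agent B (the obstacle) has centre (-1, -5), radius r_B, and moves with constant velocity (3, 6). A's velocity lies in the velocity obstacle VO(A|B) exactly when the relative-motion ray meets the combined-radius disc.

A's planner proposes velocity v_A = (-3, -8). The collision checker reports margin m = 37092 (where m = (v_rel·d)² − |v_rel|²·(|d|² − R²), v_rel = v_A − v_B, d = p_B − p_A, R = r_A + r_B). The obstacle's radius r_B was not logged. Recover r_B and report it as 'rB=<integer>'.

m = 37092
d = (-11, -18);  v_rel = (-6, -14),  |v_rel|² = 232
v_rel×d = (-6)·(-18) − (-14)·(-11) = -46
since m = R²·232 − (-46)²:  R² = (2116 + 37092) / 232 = 169
R = √169 = 13  ⇒  r_B = 13 − 5 = 8

rB=8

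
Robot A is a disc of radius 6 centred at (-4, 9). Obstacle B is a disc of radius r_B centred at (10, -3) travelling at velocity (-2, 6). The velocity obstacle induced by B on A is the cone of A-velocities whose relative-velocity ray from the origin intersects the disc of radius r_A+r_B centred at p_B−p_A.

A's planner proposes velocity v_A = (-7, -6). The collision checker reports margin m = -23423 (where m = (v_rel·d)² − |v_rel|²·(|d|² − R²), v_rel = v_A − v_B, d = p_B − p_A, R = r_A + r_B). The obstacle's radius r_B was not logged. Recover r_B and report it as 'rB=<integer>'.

m = -23423
d = (14, -12);  v_rel = (-5, -12),  |v_rel|² = 169
v_rel×d = (-5)·(-12) − (-12)·(14) = 228
since m = R²·169 − 228²:  R² = (51984 + -23423) / 169 = 169
R = √169 = 13  ⇒  r_B = 13 − 6 = 7

rB=7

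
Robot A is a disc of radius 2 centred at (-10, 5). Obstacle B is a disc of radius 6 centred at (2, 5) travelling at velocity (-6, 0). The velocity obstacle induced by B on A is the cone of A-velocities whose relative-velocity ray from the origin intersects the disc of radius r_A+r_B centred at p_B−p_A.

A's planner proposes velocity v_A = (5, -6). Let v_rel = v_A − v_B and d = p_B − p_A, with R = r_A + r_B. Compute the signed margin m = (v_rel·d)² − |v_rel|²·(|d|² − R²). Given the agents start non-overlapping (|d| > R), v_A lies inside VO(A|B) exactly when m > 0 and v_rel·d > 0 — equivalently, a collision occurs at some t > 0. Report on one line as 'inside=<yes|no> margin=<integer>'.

d = (12, 0),  |d|² = 144;  R = 2+6 = 8,  c = 144−8² = 80
v_rel = (11, -6),  |v_rel|² = 157;  v_rel·d = (11)·(12) + (-6)·(0) = 132
157·t² − 264·t + 80 = 0  ⇒  m = 132² − 157·80 = 4864
m = 4864 > 0,  v_rel·d = 132 > 0  ⇒  inside

inside=yes margin=4864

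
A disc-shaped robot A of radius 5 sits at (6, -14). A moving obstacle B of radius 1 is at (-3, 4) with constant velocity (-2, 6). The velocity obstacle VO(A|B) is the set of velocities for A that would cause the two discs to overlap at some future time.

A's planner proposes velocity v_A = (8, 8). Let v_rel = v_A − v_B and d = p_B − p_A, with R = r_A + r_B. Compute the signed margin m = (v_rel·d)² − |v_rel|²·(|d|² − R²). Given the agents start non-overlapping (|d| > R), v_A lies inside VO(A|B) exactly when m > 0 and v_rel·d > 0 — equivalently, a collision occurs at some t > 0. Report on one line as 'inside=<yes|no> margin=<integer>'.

d = (-9, 18),  |d|² = 405;  R = 5+1 = 6,  c = 405−6² = 369
v_rel = (10, 2),  |v_rel|² = 104;  v_rel·d = (10)·(-9) + (2)·(18) = -54
104·t² + 108·t + 369 = 0  ⇒  m = (-54)² − 104·369 = -35460
m = -35460 < 0,  v_rel·d = -54 < 0  ⇒  outside

inside=no margin=-35460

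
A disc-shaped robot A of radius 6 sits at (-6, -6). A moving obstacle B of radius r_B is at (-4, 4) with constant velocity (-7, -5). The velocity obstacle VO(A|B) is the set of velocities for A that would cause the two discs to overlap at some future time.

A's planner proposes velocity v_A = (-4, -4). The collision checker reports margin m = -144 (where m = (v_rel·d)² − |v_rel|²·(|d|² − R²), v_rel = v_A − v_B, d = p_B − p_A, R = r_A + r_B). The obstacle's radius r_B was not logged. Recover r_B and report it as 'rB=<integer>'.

m = -144
d = (2, 10);  v_rel = (3, 1),  |v_rel|² = 10
v_rel×d = (3)·(10) − (1)·(2) = 28
since m = R²·10 − 28²:  R² = (784 + -144) / 10 = 64
R = √64 = 8  ⇒  r_B = 8 − 6 = 2

rB=2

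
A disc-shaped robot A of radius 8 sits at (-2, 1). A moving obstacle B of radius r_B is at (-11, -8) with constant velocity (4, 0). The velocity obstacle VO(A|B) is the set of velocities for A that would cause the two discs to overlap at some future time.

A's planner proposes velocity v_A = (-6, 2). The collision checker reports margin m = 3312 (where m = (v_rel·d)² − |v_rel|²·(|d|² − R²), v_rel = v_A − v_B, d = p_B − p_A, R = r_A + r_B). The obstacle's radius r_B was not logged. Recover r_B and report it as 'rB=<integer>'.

m = 3312
d = (-9, -9);  v_rel = (-10, 2),  |v_rel|² = 104
v_rel×d = (-10)·(-9) − (2)·(-9) = 108
since m = R²·104 − 108²:  R² = (11664 + 3312) / 104 = 144
R = √144 = 12  ⇒  r_B = 12 − 8 = 4

rB=4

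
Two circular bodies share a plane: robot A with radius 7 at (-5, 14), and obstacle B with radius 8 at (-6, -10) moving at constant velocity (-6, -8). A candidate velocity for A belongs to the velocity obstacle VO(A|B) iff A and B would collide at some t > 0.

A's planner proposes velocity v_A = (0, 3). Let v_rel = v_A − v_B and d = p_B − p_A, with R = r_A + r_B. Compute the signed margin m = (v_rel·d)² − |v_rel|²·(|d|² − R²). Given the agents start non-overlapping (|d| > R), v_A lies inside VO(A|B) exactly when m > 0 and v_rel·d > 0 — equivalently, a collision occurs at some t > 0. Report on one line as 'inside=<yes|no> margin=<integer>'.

d = (-1, -24),  |d|² = 577;  R = 7+8 = 15,  c = 577−15² = 352
v_rel = (6, 11),  |v_rel|² = 157;  v_rel·d = (6)·(-1) + (11)·(-24) = -270
157·t² + 540·t + 352 = 0  ⇒  m = (-270)² − 157·352 = 17636
m = 17636 > 0,  v_rel·d = -270 < 0  ⇒  outside

inside=no margin=17636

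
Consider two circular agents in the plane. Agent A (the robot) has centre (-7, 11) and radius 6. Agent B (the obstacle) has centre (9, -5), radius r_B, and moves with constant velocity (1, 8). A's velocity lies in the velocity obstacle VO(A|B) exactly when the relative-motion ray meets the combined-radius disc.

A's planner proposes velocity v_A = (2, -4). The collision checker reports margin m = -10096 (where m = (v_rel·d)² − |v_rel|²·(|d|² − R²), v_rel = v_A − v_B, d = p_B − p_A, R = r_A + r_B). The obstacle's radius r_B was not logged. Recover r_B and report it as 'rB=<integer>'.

m = -10096
d = (16, -16);  v_rel = (1, -12),  |v_rel|² = 145
v_rel×d = (1)·(-16) − (-12)·(16) = 176
since m = R²·145 − 176²:  R² = (30976 + -10096) / 145 = 144
R = √144 = 12  ⇒  r_B = 12 − 6 = 6

rB=6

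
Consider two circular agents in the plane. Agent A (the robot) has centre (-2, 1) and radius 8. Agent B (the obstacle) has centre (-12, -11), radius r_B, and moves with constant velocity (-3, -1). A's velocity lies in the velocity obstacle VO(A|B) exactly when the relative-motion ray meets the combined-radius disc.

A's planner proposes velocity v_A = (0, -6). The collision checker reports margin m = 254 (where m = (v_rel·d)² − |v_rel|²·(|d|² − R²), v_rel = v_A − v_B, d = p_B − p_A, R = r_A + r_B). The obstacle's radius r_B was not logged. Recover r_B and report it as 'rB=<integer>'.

m = 254
d = (-10, -12);  v_rel = (3, -5),  |v_rel|² = 34
v_rel×d = (3)·(-12) − (-5)·(-10) = -86
since m = R²·34 − (-86)²:  R² = (7396 + 254) / 34 = 225
R = √225 = 15  ⇒  r_B = 15 − 8 = 7

rB=7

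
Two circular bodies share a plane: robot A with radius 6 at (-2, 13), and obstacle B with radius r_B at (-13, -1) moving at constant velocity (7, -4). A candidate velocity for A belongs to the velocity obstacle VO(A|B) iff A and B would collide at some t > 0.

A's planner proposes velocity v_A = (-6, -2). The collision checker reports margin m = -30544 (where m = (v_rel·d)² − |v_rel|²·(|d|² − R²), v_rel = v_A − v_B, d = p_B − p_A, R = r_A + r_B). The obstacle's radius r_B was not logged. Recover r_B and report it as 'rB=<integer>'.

m = -30544
d = (-11, -14);  v_rel = (-13, 2),  |v_rel|² = 173
v_rel×d = (-13)·(-14) − (2)·(-11) = 204
since m = R²·173 − 204²:  R² = (41616 + -30544) / 173 = 64
R = √64 = 8  ⇒  r_B = 8 − 6 = 2

rB=2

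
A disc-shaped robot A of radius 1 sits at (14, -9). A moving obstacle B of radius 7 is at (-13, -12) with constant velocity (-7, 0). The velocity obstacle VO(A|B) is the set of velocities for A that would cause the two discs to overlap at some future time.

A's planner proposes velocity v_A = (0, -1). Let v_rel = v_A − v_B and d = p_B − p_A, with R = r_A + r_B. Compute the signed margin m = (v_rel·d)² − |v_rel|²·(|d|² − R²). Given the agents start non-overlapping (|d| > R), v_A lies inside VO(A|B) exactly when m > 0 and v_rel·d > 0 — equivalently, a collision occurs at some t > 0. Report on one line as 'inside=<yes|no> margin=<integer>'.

d = (-27, -3),  |d|² = 738;  R = 1+7 = 8,  c = 738−8² = 674
v_rel = (7, -1),  |v_rel|² = 50;  v_rel·d = (7)·(-27) + (-1)·(-3) = -186
50·t² + 372·t + 674 = 0  ⇒  m = (-186)² − 50·674 = 896
m = 896 > 0,  v_rel·d = -186 < 0  ⇒  outside

inside=no margin=896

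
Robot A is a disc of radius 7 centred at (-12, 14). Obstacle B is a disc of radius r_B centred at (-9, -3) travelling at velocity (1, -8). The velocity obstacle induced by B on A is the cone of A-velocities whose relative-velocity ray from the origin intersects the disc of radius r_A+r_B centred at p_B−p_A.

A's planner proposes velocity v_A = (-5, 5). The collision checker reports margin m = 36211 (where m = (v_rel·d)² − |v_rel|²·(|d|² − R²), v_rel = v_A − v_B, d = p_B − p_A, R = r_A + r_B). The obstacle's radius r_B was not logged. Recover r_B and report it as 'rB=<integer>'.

m = 36211
d = (3, -17);  v_rel = (-6, 13),  |v_rel|² = 205
v_rel×d = (-6)·(-17) − (13)·(3) = 63
since m = R²·205 − 63²:  R² = (3969 + 36211) / 205 = 196
R = √196 = 14  ⇒  r_B = 14 − 7 = 7

rB=7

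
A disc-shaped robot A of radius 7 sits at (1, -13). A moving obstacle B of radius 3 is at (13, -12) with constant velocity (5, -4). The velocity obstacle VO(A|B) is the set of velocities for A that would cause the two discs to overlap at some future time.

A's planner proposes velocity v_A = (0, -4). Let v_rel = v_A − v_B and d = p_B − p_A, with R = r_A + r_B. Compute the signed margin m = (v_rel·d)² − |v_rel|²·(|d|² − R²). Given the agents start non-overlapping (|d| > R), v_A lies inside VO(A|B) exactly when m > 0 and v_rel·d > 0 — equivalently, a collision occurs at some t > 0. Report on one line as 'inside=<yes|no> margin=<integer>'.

d = (12, 1),  |d|² = 145;  R = 7+3 = 10,  c = 145−10² = 45
v_rel = (-5, 0),  |v_rel|² = 25;  v_rel·d = (-5)·(12) + (0)·(1) = -60
25·t² + 120·t + 45 = 0  ⇒  m = (-60)² − 25·45 = 2475
m = 2475 > 0,  v_rel·d = -60 < 0  ⇒  outside

inside=no margin=2475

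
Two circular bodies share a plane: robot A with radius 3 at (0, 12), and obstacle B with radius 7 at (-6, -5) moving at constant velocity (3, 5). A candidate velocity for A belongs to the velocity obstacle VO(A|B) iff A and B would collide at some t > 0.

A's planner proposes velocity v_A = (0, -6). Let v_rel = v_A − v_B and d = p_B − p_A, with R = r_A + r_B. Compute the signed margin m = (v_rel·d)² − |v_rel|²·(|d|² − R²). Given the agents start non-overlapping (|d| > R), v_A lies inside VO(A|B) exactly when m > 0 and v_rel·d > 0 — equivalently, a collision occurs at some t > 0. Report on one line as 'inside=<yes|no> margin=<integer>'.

d = (-6, -17),  |d|² = 325;  R = 3+7 = 10,  c = 325−10² = 225
v_rel = (-3, -11),  |v_rel|² = 130;  v_rel·d = (-3)·(-6) + (-11)·(-17) = 205
130·t² − 410·t + 225 = 0  ⇒  m = 205² − 130·225 = 12775
m = 12775 > 0,  v_rel·d = 205 > 0  ⇒  inside

inside=yes margin=12775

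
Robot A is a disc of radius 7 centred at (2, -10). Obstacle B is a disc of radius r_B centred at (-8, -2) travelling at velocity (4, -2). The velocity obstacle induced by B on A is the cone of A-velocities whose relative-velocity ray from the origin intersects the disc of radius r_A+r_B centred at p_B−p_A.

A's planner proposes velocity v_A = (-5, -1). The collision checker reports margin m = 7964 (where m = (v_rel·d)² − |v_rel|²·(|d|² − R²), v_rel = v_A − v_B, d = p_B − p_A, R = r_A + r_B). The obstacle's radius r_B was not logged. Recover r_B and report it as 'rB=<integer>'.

m = 7964
d = (-10, 8);  v_rel = (-9, 1),  |v_rel|² = 82
v_rel×d = (-9)·(8) − (1)·(-10) = -62
since m = R²·82 − (-62)²:  R² = (3844 + 7964) / 82 = 144
R = √144 = 12  ⇒  r_B = 12 − 7 = 5

rB=5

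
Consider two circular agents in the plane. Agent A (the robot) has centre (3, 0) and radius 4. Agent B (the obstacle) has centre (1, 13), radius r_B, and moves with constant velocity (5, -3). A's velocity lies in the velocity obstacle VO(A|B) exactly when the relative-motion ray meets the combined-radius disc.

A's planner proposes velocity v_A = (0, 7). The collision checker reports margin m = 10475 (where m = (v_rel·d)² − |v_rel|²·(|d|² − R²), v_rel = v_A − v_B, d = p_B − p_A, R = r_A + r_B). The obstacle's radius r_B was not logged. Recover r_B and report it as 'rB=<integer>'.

m = 10475
d = (-2, 13);  v_rel = (-5, 10),  |v_rel|² = 125
v_rel×d = (-5)·(13) − (10)·(-2) = -45
since m = R²·125 − (-45)²:  R² = (2025 + 10475) / 125 = 100
R = √100 = 10  ⇒  r_B = 10 − 4 = 6

rB=6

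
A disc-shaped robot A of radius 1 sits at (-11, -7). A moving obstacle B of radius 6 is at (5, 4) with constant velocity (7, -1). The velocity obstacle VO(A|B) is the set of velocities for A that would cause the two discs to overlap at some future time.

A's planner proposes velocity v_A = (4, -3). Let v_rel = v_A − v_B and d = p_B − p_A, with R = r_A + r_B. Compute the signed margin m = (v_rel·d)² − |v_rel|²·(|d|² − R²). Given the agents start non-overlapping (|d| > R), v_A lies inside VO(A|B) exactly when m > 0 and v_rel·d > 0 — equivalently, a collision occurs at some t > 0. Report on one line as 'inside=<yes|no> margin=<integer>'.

d = (16, 11),  |d|² = 377;  R = 1+6 = 7,  c = 377−7² = 328
v_rel = (-3, -2),  |v_rel|² = 13;  v_rel·d = (-3)·(16) + (-2)·(11) = -70
13·t² + 140·t + 328 = 0  ⇒  m = (-70)² − 13·328 = 636
m = 636 > 0,  v_rel·d = -70 < 0  ⇒  outside

inside=no margin=636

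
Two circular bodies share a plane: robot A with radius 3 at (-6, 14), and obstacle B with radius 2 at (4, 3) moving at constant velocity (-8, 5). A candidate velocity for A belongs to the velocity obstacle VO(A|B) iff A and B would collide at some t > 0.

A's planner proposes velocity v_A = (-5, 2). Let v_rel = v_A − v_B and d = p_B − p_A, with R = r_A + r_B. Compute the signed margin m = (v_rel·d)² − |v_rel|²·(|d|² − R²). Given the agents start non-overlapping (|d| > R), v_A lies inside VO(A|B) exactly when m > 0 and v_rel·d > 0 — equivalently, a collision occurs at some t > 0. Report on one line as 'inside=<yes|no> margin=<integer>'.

d = (10, -11),  |d|² = 221;  R = 3+2 = 5,  c = 221−5² = 196
v_rel = (3, -3),  |v_rel|² = 18;  v_rel·d = (3)·(10) + (-3)·(-11) = 63
18·t² − 126·t + 196 = 0  ⇒  m = 63² − 18·196 = 441
m = 441 > 0,  v_rel·d = 63 > 0  ⇒  inside

inside=yes margin=441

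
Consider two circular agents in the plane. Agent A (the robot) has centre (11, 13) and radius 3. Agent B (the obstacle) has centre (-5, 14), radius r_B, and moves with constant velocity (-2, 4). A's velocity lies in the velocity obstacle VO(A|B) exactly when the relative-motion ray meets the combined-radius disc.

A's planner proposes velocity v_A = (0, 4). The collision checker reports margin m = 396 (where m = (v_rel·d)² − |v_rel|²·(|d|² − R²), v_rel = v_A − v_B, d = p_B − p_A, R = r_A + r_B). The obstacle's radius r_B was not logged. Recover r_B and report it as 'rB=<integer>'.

m = 396
d = (-16, 1);  v_rel = (2, 0),  |v_rel|² = 4
v_rel×d = (2)·(1) − (0)·(-16) = 2
since m = R²·4 − 2²:  R² = (4 + 396) / 4 = 100
R = √100 = 10  ⇒  r_B = 10 − 3 = 7

rB=7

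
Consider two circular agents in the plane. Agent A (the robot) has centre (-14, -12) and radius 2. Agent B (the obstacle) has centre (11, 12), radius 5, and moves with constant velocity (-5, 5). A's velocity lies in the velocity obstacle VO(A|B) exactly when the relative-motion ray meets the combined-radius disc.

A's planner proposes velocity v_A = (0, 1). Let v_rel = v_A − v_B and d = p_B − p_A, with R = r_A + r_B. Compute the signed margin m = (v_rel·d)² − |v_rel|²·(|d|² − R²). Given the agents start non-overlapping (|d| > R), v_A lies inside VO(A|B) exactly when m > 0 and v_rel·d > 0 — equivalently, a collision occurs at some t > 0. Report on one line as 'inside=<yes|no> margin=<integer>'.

d = (25, 24),  |d|² = 1201;  R = 2+5 = 7,  c = 1201−7² = 1152
v_rel = (5, -4),  |v_rel|² = 41;  v_rel·d = (5)·(25) + (-4)·(24) = 29
41·t² − 58·t + 1152 = 0  ⇒  m = 29² − 41·1152 = -46391
m = -46391 < 0,  v_rel·d = 29 > 0  ⇒  outside

inside=no margin=-46391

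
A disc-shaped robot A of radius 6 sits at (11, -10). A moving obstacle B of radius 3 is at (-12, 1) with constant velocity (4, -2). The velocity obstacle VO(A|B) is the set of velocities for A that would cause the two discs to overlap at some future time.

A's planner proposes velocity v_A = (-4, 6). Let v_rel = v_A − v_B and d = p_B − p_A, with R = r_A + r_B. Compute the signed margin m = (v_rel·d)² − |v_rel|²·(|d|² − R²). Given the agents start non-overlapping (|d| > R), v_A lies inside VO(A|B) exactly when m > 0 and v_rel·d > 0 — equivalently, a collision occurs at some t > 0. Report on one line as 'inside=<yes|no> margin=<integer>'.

d = (-23, 11),  |d|² = 650;  R = 6+3 = 9,  c = 650−9² = 569
v_rel = (-8, 8),  |v_rel|² = 128;  v_rel·d = (-8)·(-23) + (8)·(11) = 272
128·t² − 544·t + 569 = 0  ⇒  m = 272² − 128·569 = 1152
m = 1152 > 0,  v_rel·d = 272 > 0  ⇒  inside

inside=yes margin=1152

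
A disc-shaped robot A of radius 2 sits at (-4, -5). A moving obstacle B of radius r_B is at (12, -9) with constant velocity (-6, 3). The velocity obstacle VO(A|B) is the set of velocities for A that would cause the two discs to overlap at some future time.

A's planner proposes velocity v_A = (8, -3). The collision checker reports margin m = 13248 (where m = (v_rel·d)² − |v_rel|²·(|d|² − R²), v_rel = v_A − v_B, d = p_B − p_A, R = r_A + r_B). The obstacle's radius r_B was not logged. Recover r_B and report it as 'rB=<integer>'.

m = 13248
d = (16, -4);  v_rel = (14, -6),  |v_rel|² = 232
v_rel×d = (14)·(-4) − (-6)·(16) = 40
since m = R²·232 − 40²:  R² = (1600 + 13248) / 232 = 64
R = √64 = 8  ⇒  r_B = 8 − 2 = 6

rB=6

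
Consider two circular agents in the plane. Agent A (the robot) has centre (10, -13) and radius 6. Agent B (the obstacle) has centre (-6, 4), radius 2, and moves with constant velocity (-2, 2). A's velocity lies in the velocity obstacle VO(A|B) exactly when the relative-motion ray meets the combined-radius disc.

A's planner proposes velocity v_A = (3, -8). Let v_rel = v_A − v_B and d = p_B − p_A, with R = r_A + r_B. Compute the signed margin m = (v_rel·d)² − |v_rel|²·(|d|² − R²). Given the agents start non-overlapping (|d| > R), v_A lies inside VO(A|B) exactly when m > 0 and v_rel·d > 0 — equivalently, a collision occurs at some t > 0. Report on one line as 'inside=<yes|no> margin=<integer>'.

d = (-16, 17),  |d|² = 545;  R = 6+2 = 8,  c = 545−8² = 481
v_rel = (5, -10),  |v_rel|² = 125;  v_rel·d = (5)·(-16) + (-10)·(17) = -250
125·t² + 500·t + 481 = 0  ⇒  m = (-250)² − 125·481 = 2375
m = 2375 > 0,  v_rel·d = -250 < 0  ⇒  outside

inside=no margin=2375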